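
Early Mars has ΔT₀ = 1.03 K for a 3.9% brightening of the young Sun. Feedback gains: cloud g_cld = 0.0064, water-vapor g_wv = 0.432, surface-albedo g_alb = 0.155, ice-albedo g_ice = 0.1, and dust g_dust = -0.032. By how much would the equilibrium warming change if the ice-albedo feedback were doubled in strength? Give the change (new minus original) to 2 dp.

1.27 K

Original: g = 0.6614, ΔT = 1.03/(1−0.6614) = 3.0419 K.
With doubled ice-albedo: g' = 0.7614, ΔT' = 1.03/(1−0.7614) = 4.3168 K.
Change = 4.3168 − 3.0419 = 1.27 K.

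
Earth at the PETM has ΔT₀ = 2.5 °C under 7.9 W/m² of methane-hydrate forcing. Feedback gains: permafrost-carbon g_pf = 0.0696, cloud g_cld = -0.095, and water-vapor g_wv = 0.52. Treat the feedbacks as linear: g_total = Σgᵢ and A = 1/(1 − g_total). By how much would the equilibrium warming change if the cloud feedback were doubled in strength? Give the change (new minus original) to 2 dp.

-0.78 °C

Original: g = 0.4946, ΔT = 2.5/(1−0.4946) = 4.9466 °C.
With doubled cloud: g' = 0.3996, ΔT' = 2.5/(1−0.3996) = 4.1639 °C.
Change = 4.1639 − 4.9466 = -0.78 °C.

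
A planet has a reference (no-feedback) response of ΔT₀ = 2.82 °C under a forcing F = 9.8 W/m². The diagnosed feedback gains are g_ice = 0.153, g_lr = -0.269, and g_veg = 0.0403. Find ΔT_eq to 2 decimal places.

Total gain g = 0.153 − 0.269 + 0.0403 = -0.0757.
Amplification A = 1/(1 + 0.0757) = 0.9296.
ΔT = 2.82 × 0.9296 = 2.62 °C.

2.62 °C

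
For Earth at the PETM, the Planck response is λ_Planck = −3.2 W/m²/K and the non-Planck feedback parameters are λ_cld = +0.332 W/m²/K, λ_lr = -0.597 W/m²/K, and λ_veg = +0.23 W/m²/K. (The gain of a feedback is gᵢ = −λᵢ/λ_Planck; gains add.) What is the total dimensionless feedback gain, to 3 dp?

-0.011

Convert to gains: g_cld = 0.332/3.2 = 0.1037; g_lr = -0.597/3.2 = -0.1866; g_veg = 0.23/3.2 = 0.07187.
Total gain g = -0.01103.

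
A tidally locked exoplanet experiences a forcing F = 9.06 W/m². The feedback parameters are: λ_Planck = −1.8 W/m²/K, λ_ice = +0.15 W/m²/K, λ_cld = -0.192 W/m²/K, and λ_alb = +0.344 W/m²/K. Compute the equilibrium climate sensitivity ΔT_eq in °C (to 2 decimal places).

Net feedback parameter λ = (−1.8) + (+0.15) + (-0.192) + (+0.344) = -1.498 W/m²/K.
ΔT = −F/λ = −9.06/(-1.498) = 6.05 °C.

6.05 °C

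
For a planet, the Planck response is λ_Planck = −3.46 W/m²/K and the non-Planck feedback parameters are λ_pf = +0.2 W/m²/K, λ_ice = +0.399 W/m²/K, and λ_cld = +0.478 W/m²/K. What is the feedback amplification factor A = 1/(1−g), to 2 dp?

Convert to gains: g_pf = 0.2/3.46 = 0.0578; g_ice = 0.399/3.46 = 0.1153; g_cld = 0.478/3.46 = 0.1382.
Total gain g = 0.3113.
A = 1/(1 − 0.3113) = 1.45.

1.45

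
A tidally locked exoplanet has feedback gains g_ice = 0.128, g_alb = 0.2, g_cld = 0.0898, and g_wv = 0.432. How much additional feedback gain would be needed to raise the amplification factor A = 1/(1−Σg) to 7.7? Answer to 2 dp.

0.02

Current total gain = 0.8498.
Target gain for A = 7.7: g* = 1 − 1/7.7 = 0.8701.
Additional gain needed = 0.8701 − 0.8498 = 0.02.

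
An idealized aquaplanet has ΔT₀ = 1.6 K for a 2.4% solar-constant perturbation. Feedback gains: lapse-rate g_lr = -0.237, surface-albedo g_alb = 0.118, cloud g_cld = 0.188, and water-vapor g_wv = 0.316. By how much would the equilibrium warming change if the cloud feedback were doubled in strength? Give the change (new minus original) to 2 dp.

1.15 K

Original: g = 0.385, ΔT = 1.6/(1−0.385) = 2.6016 K.
With doubled cloud: g' = 0.573, ΔT' = 1.6/(1−0.573) = 3.7471 K.
Change = 3.7471 − 2.6016 = 1.15 K.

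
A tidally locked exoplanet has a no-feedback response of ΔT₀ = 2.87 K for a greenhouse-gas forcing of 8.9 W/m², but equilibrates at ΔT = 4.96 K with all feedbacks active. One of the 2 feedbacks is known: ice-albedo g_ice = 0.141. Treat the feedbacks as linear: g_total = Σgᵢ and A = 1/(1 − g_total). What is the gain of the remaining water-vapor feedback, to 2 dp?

0.28

Amplification A = ΔT/ΔT₀ = 4.96/2.87 = 1.728.
Total gain g = 1 − 1/A = 1 − 1/1.728 = 0.4213.
The known gain is 0.141.
g_wv = 0.4213 − 0.141 = 0.28.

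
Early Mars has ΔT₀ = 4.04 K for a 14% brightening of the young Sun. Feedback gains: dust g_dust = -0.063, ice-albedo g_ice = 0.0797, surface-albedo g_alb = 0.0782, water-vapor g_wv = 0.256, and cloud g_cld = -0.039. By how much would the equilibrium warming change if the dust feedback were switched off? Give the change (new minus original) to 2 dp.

0.59 K

Original: g = 0.3119, ΔT = 4.04/(1−0.3119) = 5.8712 K.
Without dust: g' = 0.3749, ΔT' = 4.04/(1−0.3749) = 6.4630 K.
Change = 6.4630 − 5.8712 = 0.59 K.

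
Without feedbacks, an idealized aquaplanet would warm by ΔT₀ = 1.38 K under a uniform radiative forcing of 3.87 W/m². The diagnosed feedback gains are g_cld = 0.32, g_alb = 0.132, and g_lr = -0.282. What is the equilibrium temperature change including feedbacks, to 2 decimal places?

Total gain g = 0.32 + 0.132 − 0.282 = 0.17.
Amplification A = 1/(1 − 0.17) = 1.205.
ΔT = 1.38 × 1.205 = 1.66 K.

1.66 K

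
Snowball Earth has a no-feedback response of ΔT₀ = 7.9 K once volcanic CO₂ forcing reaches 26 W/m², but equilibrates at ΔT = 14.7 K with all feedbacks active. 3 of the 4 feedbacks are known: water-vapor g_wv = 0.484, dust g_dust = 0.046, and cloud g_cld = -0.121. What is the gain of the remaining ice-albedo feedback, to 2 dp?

0.05

Amplification A = ΔT/ΔT₀ = 14.7/7.9 = 1.861.
Total gain g = 1 − 1/A = 1 − 1/1.861 = 0.4627.
Known gains sum to 0.484 + 0.046 − 0.121 = 0.409.
g_ice = 0.4627 − 0.409 = 0.05.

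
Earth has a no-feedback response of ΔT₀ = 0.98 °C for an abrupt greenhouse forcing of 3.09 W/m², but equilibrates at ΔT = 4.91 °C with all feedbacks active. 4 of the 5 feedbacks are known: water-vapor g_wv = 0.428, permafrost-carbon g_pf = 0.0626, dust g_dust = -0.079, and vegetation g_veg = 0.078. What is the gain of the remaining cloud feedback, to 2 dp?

0.31

Amplification A = ΔT/ΔT₀ = 4.91/0.98 = 5.01.
Total gain g = 1 − 1/A = 1 − 1/5.01 = 0.8004.
Known gains sum to 0.428 + 0.0626 − 0.079 + 0.078 = 0.4896.
g_cld = 0.8004 − 0.4896 = 0.31.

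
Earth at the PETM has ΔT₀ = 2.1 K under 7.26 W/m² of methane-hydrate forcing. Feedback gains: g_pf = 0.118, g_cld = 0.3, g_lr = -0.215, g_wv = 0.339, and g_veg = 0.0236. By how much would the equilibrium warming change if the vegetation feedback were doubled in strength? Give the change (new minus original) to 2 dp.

Original: g = 0.5656, ΔT = 2.1/(1−0.5656) = 4.8343 K.
With doubled vegetation: g' = 0.5892, ΔT' = 2.1/(1−0.5892) = 5.1120 K.
Change = 5.1120 − 4.8343 = 0.28 K.

0.28 K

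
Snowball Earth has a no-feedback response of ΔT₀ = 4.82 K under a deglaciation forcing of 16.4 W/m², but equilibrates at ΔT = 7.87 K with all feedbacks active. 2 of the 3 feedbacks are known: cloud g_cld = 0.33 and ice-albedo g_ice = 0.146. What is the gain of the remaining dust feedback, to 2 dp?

Amplification A = ΔT/ΔT₀ = 7.87/4.82 = 1.633.
Total gain g = 1 − 1/A = 1 − 1/1.633 = 0.3876.
Known gains sum to 0.33 + 0.146 = 0.476.
g_dust = 0.3876 − 0.476 = -0.09.

-0.09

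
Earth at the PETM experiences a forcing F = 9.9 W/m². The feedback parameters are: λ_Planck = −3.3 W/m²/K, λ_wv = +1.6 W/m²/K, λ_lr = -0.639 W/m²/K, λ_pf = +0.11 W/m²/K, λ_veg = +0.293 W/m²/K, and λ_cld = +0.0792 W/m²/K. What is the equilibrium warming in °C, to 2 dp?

5.33 °C

Net feedback parameter λ = (−3.3) + (+1.6) + (-0.639) + (+0.11) + (+0.293) + (+0.0792) = -1.8568 W/m²/K.
ΔT = −F/λ = −9.9/(-1.8568) = 5.33 °C.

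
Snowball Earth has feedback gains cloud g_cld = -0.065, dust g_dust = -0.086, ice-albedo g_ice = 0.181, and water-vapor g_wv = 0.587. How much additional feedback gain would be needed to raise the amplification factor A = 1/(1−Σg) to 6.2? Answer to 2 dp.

Current total gain = 0.617.
Target gain for A = 6.2: g* = 1 − 1/6.2 = 0.8387.
Additional gain needed = 0.8387 − 0.617 = 0.22.

0.22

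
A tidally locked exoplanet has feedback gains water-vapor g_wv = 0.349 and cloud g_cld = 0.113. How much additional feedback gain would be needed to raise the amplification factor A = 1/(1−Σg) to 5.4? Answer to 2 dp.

0.35

Current total gain = 0.462.
Target gain for A = 5.4: g* = 1 − 1/5.4 = 0.8148.
Additional gain needed = 0.8148 − 0.462 = 0.35.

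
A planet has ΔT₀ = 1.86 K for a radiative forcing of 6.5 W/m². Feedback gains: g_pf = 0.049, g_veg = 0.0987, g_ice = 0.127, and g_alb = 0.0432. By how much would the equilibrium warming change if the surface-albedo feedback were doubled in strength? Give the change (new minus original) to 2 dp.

Original: g = 0.3179, ΔT = 1.86/(1−0.3179) = 2.7269 K.
With doubled surface-albedo: g' = 0.3611, ΔT' = 1.86/(1−0.3611) = 2.9113 K.
Change = 2.9113 − 2.7269 = 0.18 K.

0.18 K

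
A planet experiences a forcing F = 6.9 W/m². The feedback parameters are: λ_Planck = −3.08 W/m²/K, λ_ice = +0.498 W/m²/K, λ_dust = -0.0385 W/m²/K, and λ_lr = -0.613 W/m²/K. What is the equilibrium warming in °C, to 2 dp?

Net feedback parameter λ = (−3.08) + (+0.498) + (-0.0385) + (-0.613) = -3.2335 W/m²/K.
ΔT = −F/λ = −6.9/(-3.2335) = 2.13 °C.

2.13 °C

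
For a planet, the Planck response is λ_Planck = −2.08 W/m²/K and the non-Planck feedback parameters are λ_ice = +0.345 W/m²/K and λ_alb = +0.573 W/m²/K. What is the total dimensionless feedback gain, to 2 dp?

0.44

Convert to gains: g_ice = 0.345/2.08 = 0.1659; g_alb = 0.573/2.08 = 0.2755.
Total gain g = 0.4414.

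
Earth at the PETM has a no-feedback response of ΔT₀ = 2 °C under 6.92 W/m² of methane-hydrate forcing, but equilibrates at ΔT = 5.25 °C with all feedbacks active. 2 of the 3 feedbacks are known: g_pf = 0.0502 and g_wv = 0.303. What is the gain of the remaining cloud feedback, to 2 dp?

0.27

Amplification A = ΔT/ΔT₀ = 5.25/2 = 2.625.
Total gain g = 1 − 1/A = 1 − 1/2.625 = 0.619.
Known gains sum to 0.0502 + 0.303 = 0.3532.
g_cld = 0.619 − 0.3532 = 0.27.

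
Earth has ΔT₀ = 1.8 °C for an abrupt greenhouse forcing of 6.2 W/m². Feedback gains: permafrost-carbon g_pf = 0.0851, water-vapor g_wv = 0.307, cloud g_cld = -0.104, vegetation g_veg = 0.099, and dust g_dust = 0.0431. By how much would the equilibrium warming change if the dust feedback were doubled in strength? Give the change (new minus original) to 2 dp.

0.26 °C

Original: g = 0.4302, ΔT = 1.8/(1−0.4302) = 3.1590 °C.
With doubled dust: g' = 0.4733, ΔT' = 1.8/(1−0.4733) = 3.4175 °C.
Change = 3.4175 − 3.1590 = 0.26 °C.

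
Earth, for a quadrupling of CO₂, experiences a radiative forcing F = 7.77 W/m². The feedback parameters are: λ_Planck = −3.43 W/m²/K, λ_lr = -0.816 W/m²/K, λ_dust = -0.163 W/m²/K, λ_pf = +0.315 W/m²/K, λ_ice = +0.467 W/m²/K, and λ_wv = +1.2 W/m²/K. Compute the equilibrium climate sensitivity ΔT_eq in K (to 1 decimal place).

3.2 K

Net feedback parameter λ = (−3.43) + (-0.816) + (-0.163) + (+0.315) + (+0.467) + (+1.2) = -2.427 W/m²/K.
ΔT = −F/λ = −7.77/(-2.427) = 3.2 K.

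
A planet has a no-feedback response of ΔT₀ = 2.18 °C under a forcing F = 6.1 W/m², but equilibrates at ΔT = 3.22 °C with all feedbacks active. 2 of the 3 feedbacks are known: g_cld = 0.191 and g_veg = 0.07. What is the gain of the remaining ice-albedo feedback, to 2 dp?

0.06

Amplification A = ΔT/ΔT₀ = 3.22/2.18 = 1.477.
Total gain g = 1 − 1/A = 1 − 1/1.477 = 0.323.
Known gains sum to 0.191 + 0.07 = 0.261.
g_ice = 0.323 − 0.261 = 0.06.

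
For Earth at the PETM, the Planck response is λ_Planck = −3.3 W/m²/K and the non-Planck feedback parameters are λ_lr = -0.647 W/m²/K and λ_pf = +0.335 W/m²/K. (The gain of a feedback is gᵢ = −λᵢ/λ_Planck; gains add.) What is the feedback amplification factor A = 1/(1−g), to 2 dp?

0.91

Convert to gains: g_lr = -0.647/3.3 = -0.1961; g_pf = 0.335/3.3 = 0.1015.
Total gain g = -0.0946.
A = 1/(1 + 0.0946) = 0.91.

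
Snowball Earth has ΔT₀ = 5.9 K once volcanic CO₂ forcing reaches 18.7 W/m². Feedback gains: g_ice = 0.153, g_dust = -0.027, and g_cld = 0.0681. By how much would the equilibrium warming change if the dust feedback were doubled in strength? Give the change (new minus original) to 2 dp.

Original: g = 0.1941, ΔT = 5.9/(1−0.1941) = 7.3210 K.
With doubled dust: g' = 0.1671, ΔT' = 5.9/(1−0.1671) = 7.0837 K.
Change = 7.0837 − 7.3210 = -0.24 K.

-0.24 K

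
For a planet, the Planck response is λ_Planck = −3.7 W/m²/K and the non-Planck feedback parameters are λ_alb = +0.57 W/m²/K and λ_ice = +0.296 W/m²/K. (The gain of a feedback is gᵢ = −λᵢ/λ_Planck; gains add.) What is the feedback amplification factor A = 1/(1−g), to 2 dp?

1.31

Convert to gains: g_alb = 0.57/3.7 = 0.1541; g_ice = 0.296/3.7 = 0.08.
Total gain g = 0.2341.
A = 1/(1 − 0.2341) = 1.31.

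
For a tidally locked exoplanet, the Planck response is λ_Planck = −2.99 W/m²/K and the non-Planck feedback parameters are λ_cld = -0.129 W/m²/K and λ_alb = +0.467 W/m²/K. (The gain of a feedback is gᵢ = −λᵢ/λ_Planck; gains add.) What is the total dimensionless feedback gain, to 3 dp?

Convert to gains: g_cld = -0.129/2.99 = -0.04314; g_alb = 0.467/2.99 = 0.1562.
Total gain g = 0.11306.

0.113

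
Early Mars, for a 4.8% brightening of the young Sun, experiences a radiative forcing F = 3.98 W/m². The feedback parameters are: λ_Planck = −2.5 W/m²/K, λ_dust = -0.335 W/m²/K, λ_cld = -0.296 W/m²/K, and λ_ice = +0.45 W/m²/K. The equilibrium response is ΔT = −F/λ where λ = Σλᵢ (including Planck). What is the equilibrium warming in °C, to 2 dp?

1.48 °C

Net feedback parameter λ = (−2.5) + (-0.335) + (-0.296) + (+0.45) = -2.681 W/m²/K.
ΔT = −F/λ = −3.98/(-2.681) = 1.48 °C.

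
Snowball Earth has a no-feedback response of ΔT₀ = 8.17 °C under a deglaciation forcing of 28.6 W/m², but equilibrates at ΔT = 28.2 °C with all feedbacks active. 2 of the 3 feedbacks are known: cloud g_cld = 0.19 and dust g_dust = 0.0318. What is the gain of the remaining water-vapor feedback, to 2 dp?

Amplification A = ΔT/ΔT₀ = 28.2/8.17 = 3.452.
Total gain g = 1 − 1/A = 1 − 1/3.452 = 0.7103.
Known gains sum to 0.19 + 0.0318 = 0.2218.
g_wv = 0.7103 − 0.2218 = 0.49.

0.49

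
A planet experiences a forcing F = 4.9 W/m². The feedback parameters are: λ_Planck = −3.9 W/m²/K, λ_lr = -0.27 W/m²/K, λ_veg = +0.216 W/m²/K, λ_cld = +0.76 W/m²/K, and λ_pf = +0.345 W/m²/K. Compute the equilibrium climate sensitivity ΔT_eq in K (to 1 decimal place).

Net feedback parameter λ = (−3.9) + (-0.27) + (+0.216) + (+0.76) + (+0.345) = -2.849 W/m²/K.
ΔT = −F/λ = −4.9/(-2.849) = 1.7 K.

1.7 K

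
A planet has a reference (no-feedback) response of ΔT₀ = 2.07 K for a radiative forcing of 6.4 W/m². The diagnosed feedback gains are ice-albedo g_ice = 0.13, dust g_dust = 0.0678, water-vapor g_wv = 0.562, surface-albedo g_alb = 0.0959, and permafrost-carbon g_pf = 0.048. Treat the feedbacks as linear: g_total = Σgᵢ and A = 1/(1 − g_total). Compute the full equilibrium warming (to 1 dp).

21.5 K

Total gain g = 0.13 + 0.0678 + 0.562 + 0.0959 + 0.048 = 0.9037.
Amplification A = 1/(1 − 0.9037) = 10.38.
ΔT = 2.07 × 10.38 = 21.5 K.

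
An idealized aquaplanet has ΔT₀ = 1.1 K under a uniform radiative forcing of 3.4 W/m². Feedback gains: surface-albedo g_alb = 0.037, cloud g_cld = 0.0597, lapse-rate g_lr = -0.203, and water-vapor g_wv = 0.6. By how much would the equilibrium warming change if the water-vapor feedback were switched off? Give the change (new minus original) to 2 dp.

Original: g = 0.4937, ΔT = 1.1/(1−0.4937) = 2.1726 K.
Without water-vapor: g' = -0.1063, ΔT' = 1.1/(1+0.1063) = 0.9943 K.
Change = 0.9943 − 2.1726 = -1.18 K.

-1.18 K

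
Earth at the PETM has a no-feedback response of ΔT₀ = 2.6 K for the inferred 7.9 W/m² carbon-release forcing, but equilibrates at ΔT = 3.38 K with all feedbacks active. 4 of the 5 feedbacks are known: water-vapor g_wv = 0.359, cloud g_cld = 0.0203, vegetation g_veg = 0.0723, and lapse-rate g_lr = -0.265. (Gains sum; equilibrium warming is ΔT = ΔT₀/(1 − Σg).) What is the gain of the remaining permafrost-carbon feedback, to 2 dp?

Amplification A = ΔT/ΔT₀ = 3.38/2.6 = 1.3.
Total gain g = 1 − 1/A = 1 − 1/1.3 = 0.2308.
Known gains sum to 0.359 + 0.0203 + 0.0723 − 0.265 = 0.1866.
g_pf = 0.2308 − 0.1866 = 0.04.

0.04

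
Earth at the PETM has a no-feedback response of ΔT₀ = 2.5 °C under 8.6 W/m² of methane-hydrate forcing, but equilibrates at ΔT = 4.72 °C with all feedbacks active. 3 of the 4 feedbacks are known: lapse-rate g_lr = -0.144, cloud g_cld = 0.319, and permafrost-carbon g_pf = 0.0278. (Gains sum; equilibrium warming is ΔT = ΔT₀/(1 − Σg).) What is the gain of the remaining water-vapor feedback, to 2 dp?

Amplification A = ΔT/ΔT₀ = 4.72/2.5 = 1.888.
Total gain g = 1 − 1/A = 1 − 1/1.888 = 0.4703.
Known gains sum to -0.144 + 0.319 + 0.0278 = 0.2028.
g_wv = 0.4703 − 0.2028 = 0.27.

0.27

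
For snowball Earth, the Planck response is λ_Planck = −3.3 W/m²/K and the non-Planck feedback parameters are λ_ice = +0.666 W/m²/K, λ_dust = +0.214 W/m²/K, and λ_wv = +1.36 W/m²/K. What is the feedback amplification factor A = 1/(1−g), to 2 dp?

Convert to gains: g_ice = 0.666/3.3 = 0.2018; g_dust = 0.214/3.3 = 0.06485; g_wv = 1.36/3.3 = 0.4121.
Total gain g = 0.67875.
A = 1/(1 − 0.67875) = 3.11.

3.11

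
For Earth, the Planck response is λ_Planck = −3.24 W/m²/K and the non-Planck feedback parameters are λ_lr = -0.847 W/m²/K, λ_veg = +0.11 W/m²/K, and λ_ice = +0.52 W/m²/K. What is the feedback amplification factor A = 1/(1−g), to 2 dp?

Convert to gains: g_lr = -0.847/3.24 = -0.2614; g_veg = 0.11/3.24 = 0.03395; g_ice = 0.52/3.24 = 0.1605.
Total gain g = -0.06695.
A = 1/(1 + 0.06695) = 0.94.

0.94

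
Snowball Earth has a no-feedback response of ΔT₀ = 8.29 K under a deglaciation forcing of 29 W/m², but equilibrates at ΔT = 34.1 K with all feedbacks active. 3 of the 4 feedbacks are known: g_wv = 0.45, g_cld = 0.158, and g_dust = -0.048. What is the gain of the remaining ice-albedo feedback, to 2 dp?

Amplification A = ΔT/ΔT₀ = 34.1/8.29 = 4.113.
Total gain g = 1 − 1/A = 1 − 1/4.113 = 0.7569.
Known gains sum to 0.45 + 0.158 − 0.048 = 0.56.
g_ice = 0.7569 − 0.56 = 0.20.

0.20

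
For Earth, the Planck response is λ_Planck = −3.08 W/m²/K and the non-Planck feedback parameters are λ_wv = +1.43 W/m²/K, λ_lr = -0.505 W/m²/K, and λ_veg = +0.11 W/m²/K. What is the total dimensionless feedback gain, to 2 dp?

Convert to gains: g_wv = 1.43/3.08 = 0.4643; g_lr = -0.505/3.08 = -0.164; g_veg = 0.11/3.08 = 0.03571.
Total gain g = 0.33601.

0.34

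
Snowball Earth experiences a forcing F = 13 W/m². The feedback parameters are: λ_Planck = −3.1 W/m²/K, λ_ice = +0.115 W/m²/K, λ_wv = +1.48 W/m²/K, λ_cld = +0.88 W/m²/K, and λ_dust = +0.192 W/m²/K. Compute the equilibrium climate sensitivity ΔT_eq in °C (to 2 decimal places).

Net feedback parameter λ = (−3.1) + (+0.115) + (+1.48) + (+0.88) + (+0.192) = -0.433 W/m²/K.
ΔT = −F/λ = −13/(-0.433) = 30.02 °C.

30.02 °C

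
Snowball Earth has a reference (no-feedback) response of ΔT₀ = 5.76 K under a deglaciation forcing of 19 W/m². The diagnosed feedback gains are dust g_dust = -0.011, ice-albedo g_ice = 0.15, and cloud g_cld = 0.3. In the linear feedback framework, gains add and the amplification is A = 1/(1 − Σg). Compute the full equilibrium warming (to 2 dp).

Total gain g = -0.011 + 0.15 + 0.3 = 0.439.
Amplification A = 1/(1 − 0.439) = 1.783.
ΔT = 5.76 × 1.783 = 10.27 K.

10.27 K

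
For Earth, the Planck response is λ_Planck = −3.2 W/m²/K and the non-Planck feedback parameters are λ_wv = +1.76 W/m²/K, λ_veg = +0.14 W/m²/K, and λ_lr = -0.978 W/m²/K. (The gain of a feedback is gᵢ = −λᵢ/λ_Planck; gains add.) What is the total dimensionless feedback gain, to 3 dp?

0.288

Convert to gains: g_wv = 1.76/3.2 = 0.55; g_veg = 0.14/3.2 = 0.04375; g_lr = -0.978/3.2 = -0.3056.
Total gain g = 0.28815.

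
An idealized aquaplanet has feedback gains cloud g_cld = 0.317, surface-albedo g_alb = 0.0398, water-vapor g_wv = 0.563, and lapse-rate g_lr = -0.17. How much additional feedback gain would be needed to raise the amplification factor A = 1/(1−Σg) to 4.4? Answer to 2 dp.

Current total gain = 0.7498.
Target gain for A = 4.4: g* = 1 − 1/4.4 = 0.7727.
Additional gain needed = 0.7727 − 0.7498 = 0.02.

0.02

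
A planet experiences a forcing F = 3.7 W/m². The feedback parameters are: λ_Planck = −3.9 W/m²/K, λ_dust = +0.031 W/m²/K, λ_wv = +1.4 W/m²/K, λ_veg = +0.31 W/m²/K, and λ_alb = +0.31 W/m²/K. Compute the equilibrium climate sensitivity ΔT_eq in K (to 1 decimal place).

Net feedback parameter λ = (−3.9) + (+0.031) + (+1.4) + (+0.31) + (+0.31) = -1.849 W/m²/K.
ΔT = −F/λ = −3.7/(-1.849) = 2.0 K.

2.0 K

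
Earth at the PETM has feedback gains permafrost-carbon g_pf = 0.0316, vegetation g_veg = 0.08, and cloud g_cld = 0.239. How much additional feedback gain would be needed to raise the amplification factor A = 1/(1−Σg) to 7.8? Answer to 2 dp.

0.52

Current total gain = 0.3506.
Target gain for A = 7.8: g* = 1 − 1/7.8 = 0.8718.
Additional gain needed = 0.8718 − 0.3506 = 0.52.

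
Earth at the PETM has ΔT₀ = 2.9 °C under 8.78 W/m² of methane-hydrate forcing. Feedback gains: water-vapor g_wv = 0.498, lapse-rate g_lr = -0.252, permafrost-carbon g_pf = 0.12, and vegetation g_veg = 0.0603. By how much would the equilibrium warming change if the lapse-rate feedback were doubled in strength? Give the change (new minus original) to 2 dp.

-1.54 °C

Original: g = 0.4263, ΔT = 2.9/(1−0.4263) = 5.0549 °C.
With doubled lapse-rate: g' = 0.1743, ΔT' = 2.9/(1−0.1743) = 3.5122 °C.
Change = 3.5122 − 5.0549 = -1.54 °C.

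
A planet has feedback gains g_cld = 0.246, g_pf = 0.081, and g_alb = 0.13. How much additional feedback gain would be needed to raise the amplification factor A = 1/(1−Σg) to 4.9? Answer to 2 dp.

0.34

Current total gain = 0.457.
Target gain for A = 4.9: g* = 1 − 1/4.9 = 0.7959.
Additional gain needed = 0.7959 − 0.457 = 0.34.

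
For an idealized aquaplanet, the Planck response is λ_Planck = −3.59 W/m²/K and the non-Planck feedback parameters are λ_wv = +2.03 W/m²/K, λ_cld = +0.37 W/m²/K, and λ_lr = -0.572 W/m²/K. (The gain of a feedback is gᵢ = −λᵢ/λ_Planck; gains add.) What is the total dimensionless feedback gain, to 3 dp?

Convert to gains: g_wv = 2.03/3.59 = 0.5655; g_cld = 0.37/3.59 = 0.1031; g_lr = -0.572/3.59 = -0.1593.
Total gain g = 0.5093.

0.509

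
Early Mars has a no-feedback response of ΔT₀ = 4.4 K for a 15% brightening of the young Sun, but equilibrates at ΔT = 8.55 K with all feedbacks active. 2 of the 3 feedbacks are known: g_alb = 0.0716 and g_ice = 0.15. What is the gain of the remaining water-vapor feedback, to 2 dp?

Amplification A = ΔT/ΔT₀ = 8.55/4.4 = 1.943.
Total gain g = 1 − 1/A = 1 − 1/1.943 = 0.4853.
Known gains sum to 0.0716 + 0.15 = 0.2216.
g_wv = 0.4853 − 0.2216 = 0.26.

0.26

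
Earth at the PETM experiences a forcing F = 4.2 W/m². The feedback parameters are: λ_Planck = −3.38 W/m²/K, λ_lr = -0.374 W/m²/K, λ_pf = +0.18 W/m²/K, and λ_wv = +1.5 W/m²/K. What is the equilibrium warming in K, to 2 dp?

2.03 K

Net feedback parameter λ = (−3.38) + (-0.374) + (+0.18) + (+1.5) = -2.074 W/m²/K.
ΔT = −F/λ = −4.2/(-2.074) = 2.03 K.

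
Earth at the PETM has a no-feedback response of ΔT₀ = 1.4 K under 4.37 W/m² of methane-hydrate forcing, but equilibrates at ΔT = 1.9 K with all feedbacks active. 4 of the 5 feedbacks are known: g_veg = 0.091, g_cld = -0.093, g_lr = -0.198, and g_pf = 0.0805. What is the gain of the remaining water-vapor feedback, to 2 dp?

0.38

Amplification A = ΔT/ΔT₀ = 1.9/1.4 = 1.357.
Total gain g = 1 − 1/A = 1 − 1/1.357 = 0.2631.
Known gains sum to 0.091 − 0.093 − 0.198 + 0.0805 = -0.1195.
g_wv = 0.2631 + 0.1195 = 0.38.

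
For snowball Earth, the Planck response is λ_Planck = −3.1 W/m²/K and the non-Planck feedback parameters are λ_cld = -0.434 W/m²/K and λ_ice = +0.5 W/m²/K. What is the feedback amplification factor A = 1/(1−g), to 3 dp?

Convert to gains: g_cld = -0.434/3.1 = -0.14; g_ice = 0.5/3.1 = 0.1613.
Total gain g = 0.0213.
A = 1/(1 − 0.0213) = 1.022.

1.022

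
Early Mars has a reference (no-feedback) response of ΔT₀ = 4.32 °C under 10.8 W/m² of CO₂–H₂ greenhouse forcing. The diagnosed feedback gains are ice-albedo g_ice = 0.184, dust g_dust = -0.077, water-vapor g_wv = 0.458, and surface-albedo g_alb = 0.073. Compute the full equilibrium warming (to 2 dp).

11.93 °C

Total gain g = 0.184 − 0.077 + 0.458 + 0.073 = 0.638.
Amplification A = 1/(1 − 0.638) = 2.762.
ΔT = 4.32 × 2.762 = 11.93 °C.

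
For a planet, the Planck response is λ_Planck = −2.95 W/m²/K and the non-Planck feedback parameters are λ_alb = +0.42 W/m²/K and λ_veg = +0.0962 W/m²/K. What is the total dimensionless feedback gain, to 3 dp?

0.175

Convert to gains: g_alb = 0.42/2.95 = 0.1424; g_veg = 0.0962/2.95 = 0.03261.
Total gain g = 0.17501.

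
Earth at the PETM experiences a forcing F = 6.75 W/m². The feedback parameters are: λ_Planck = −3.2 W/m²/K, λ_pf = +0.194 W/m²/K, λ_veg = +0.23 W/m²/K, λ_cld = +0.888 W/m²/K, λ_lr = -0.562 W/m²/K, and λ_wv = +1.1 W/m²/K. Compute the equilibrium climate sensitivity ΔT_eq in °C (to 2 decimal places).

Net feedback parameter λ = (−3.2) + (+0.194) + (+0.23) + (+0.888) + (-0.562) + (+1.1) = -1.35 W/m²/K.
ΔT = −F/λ = −6.75/(-1.35) = 5.00 °C.

5.00 °C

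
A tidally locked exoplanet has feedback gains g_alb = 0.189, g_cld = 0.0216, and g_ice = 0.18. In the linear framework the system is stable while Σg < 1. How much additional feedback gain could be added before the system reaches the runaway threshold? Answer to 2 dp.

0.61

Current total gain = 0.189 + 0.0216 + 0.18 = 0.3906.
Margin to runaway = 1 − 0.3906 = 0.61.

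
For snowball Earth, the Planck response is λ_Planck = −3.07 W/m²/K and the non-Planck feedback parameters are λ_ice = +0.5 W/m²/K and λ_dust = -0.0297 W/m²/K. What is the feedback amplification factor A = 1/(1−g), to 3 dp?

Convert to gains: g_ice = 0.5/3.07 = 0.1629; g_dust = -0.0297/3.07 = -0.009674.
Total gain g = 0.153226.
A = 1/(1 − 0.153226) = 1.181.

1.181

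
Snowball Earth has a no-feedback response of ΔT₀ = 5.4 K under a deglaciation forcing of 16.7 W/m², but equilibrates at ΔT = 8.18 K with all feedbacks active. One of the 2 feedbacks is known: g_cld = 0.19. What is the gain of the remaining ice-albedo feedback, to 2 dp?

0.15

Amplification A = ΔT/ΔT₀ = 8.18/5.4 = 1.515.
Total gain g = 1 − 1/A = 1 − 1/1.515 = 0.3399.
The known gain is 0.19.
g_ice = 0.3399 − 0.19 = 0.15.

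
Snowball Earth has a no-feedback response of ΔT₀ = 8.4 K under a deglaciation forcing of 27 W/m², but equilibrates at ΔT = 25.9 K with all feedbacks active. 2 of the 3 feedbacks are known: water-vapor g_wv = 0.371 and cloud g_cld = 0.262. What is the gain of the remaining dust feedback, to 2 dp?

Amplification A = ΔT/ΔT₀ = 25.9/8.4 = 3.083.
Total gain g = 1 − 1/A = 1 − 1/3.083 = 0.6756.
Known gains sum to 0.371 + 0.262 = 0.633.
g_dust = 0.6756 − 0.633 = 0.04.

0.04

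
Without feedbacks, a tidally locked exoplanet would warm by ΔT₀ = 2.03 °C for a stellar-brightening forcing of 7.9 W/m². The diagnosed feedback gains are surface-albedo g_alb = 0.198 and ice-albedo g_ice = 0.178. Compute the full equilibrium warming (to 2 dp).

3.25 °C

Total gain g = 0.198 + 0.178 = 0.376.
Amplification A = 1/(1 − 0.376) = 1.603.
ΔT = 2.03 × 1.603 = 3.25 °C.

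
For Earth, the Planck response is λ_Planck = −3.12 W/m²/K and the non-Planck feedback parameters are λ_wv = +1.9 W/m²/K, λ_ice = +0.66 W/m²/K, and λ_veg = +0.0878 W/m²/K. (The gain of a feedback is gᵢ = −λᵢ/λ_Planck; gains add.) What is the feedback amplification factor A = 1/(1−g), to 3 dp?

Convert to gains: g_wv = 1.9/3.12 = 0.609; g_ice = 0.66/3.12 = 0.2115; g_veg = 0.0878/3.12 = 0.02814.
Total gain g = 0.84864.
A = 1/(1 − 0.84864) = 6.607.

6.607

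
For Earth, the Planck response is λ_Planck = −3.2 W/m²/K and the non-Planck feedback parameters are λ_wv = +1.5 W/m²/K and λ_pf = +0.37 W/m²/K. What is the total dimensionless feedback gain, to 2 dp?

Convert to gains: g_wv = 1.5/3.2 = 0.4688; g_pf = 0.37/3.2 = 0.1156.
Total gain g = 0.5844.

0.58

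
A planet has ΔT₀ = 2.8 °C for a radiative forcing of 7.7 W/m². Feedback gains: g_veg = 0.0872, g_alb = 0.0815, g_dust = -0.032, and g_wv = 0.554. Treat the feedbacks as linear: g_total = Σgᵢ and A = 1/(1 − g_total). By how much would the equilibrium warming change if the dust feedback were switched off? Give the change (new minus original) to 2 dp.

1.04 °C

Original: g = 0.6907, ΔT = 2.8/(1−0.6907) = 9.0527 °C.
Without dust: g' = 0.7227, ΔT' = 2.8/(1−0.7227) = 10.0974 °C.
Change = 10.0974 − 9.0527 = 1.04 °C.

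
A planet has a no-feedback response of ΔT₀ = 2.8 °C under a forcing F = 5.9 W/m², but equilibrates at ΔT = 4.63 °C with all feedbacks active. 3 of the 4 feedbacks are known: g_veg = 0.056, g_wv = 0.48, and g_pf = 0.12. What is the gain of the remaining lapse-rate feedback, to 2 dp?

Amplification A = ΔT/ΔT₀ = 4.63/2.8 = 1.654.
Total gain g = 1 − 1/A = 1 − 1/1.654 = 0.3954.
Known gains sum to 0.056 + 0.48 + 0.12 = 0.656.
g_lr = 0.3954 − 0.656 = -0.26.

-0.26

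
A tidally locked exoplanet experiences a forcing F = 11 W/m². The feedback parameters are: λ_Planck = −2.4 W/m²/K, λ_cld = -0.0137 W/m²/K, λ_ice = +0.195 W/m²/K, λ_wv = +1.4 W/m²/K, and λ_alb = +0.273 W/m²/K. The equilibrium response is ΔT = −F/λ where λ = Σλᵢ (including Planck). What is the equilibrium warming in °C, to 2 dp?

20.16 °C

Net feedback parameter λ = (−2.4) + (-0.0137) + (+0.195) + (+1.4) + (+0.273) = -0.5457 W/m²/K.
ΔT = −F/λ = −11/(-0.5457) = 20.16 °C.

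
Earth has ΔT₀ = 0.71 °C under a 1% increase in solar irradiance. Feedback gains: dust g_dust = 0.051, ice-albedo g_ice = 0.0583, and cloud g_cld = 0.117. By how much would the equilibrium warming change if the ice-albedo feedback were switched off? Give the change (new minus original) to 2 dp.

Original: g = 0.2263, ΔT = 0.71/(1−0.2263) = 0.9177 °C.
Without ice-albedo: g' = 0.168, ΔT' = 0.71/(1−0.168) = 0.8534 °C.
Change = 0.8534 − 0.9177 = -0.06 °C.

-0.06 °C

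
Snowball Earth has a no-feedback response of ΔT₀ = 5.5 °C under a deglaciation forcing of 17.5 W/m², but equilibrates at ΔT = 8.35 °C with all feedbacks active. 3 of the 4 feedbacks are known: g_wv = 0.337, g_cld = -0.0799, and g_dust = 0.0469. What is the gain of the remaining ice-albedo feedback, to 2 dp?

0.04

Amplification A = ΔT/ΔT₀ = 8.35/5.5 = 1.518.
Total gain g = 1 − 1/A = 1 − 1/1.518 = 0.3412.
Known gains sum to 0.337 − 0.0799 + 0.0469 = 0.304.
g_ice = 0.3412 − 0.304 = 0.04.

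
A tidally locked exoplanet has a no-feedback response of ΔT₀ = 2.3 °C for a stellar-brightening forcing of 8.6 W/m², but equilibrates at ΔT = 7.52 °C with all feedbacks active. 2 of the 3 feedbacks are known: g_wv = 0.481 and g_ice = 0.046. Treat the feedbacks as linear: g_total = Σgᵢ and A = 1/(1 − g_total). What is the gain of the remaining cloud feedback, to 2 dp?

0.17

Amplification A = ΔT/ΔT₀ = 7.52/2.3 = 3.27.
Total gain g = 1 − 1/A = 1 − 1/3.27 = 0.6942.
Known gains sum to 0.481 + 0.046 = 0.527.
g_cld = 0.6942 − 0.527 = 0.17.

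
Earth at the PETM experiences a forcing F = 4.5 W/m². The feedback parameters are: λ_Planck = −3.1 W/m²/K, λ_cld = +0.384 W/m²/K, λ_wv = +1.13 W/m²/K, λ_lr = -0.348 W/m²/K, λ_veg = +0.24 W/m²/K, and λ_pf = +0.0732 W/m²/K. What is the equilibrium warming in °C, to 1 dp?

Net feedback parameter λ = (−3.1) + (+0.384) + (+1.13) + (-0.348) + (+0.24) + (+0.0732) = -1.6208 W/m²/K.
ΔT = −F/λ = −4.5/(-1.6208) = 2.8 °C.

2.8 °C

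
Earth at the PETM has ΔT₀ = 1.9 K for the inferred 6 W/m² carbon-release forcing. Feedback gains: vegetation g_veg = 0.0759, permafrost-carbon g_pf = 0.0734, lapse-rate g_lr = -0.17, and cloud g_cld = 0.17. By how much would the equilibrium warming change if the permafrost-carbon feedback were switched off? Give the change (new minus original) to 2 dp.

-0.18 K

Original: g = 0.1493, ΔT = 1.9/(1−0.1493) = 2.2335 K.
Without permafrost-carbon: g' = 0.0759, ΔT' = 1.9/(1−0.0759) = 2.0561 K.
Change = 2.0561 − 2.2335 = -0.18 K.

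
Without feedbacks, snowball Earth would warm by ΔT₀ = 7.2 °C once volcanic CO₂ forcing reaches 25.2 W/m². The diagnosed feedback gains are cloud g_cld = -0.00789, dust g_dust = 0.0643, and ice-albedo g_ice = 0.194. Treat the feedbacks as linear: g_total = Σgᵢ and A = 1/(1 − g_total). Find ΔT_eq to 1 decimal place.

Total gain g = -0.00789 + 0.0643 + 0.194 = 0.25041.
Amplification A = 1/(1 − 0.25041) = 1.334.
ΔT = 7.2 × 1.334 = 9.6 °C.

9.6 °C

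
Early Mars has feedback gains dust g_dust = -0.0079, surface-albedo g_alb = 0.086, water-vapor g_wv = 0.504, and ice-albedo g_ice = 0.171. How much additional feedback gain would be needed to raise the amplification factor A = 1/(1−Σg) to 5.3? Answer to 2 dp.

0.06

Current total gain = 0.7531.
Target gain for A = 5.3: g* = 1 − 1/5.3 = 0.8113.
Additional gain needed = 0.8113 − 0.7531 = 0.06.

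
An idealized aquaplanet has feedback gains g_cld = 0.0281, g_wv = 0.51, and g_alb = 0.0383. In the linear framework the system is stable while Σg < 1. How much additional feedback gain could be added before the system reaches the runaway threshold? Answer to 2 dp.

0.42

Current total gain = 0.0281 + 0.51 + 0.0383 = 0.5764.
Margin to runaway = 1 − 0.5764 = 0.42.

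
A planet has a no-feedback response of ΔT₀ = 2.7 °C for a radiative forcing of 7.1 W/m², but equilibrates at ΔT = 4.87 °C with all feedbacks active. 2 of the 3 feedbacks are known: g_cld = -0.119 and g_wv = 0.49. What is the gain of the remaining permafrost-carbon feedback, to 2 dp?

0.07

Amplification A = ΔT/ΔT₀ = 4.87/2.7 = 1.804.
Total gain g = 1 − 1/A = 1 − 1/1.804 = 0.4457.
Known gains sum to -0.119 + 0.49 = 0.371.
g_pf = 0.4457 − 0.371 = 0.07.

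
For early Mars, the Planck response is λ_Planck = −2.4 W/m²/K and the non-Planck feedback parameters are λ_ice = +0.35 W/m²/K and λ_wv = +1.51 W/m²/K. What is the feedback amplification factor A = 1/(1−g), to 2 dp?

Convert to gains: g_ice = 0.35/2.4 = 0.1458; g_wv = 1.51/2.4 = 0.6292.
Total gain g = 0.775.
A = 1/(1 − 0.775) = 4.44.

4.44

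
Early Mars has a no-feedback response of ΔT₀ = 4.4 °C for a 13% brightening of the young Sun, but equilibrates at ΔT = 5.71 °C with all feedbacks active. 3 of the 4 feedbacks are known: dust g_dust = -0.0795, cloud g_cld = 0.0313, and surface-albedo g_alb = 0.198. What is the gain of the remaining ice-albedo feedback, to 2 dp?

0.08

Amplification A = ΔT/ΔT₀ = 5.71/4.4 = 1.298.
Total gain g = 1 − 1/A = 1 − 1/1.298 = 0.2296.
Known gains sum to -0.0795 + 0.0313 + 0.198 = 0.1498.
g_ice = 0.2296 − 0.1498 = 0.08.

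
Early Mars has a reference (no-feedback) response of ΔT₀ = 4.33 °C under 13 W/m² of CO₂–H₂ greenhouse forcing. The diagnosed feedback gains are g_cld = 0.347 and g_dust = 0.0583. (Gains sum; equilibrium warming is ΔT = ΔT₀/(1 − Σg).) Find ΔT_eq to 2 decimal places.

7.28 °C

Total gain g = 0.347 + 0.0583 = 0.4053.
Amplification A = 1/(1 − 0.4053) = 1.682.
ΔT = 4.33 × 1.682 = 7.28 °C.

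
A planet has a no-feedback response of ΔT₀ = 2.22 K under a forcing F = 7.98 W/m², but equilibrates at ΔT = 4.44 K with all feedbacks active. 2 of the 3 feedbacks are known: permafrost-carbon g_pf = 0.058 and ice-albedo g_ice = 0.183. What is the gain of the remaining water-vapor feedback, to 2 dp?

0.26

Amplification A = ΔT/ΔT₀ = 4.44/2.22 = 2.
Total gain g = 1 − 1/A = 1 − 1/2 = 0.5.
Known gains sum to 0.058 + 0.183 = 0.241.
g_wv = 0.5 − 0.241 = 0.26.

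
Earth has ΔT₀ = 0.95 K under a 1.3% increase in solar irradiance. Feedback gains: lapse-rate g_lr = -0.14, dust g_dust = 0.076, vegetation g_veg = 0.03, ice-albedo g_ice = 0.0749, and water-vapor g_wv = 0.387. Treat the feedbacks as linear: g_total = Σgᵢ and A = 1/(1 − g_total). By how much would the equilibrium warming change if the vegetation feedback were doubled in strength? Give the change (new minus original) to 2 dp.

0.09 K

Original: g = 0.4279, ΔT = 0.95/(1−0.4279) = 1.6605 K.
With doubled vegetation: g' = 0.4579, ΔT' = 0.95/(1−0.4579) = 1.7524 K.
Change = 1.7524 − 1.6605 = 0.09 K.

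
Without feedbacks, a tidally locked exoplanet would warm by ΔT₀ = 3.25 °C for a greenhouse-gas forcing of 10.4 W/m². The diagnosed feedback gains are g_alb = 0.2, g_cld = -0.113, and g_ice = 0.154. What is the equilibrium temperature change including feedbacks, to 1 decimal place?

4.3 °C

Total gain g = 0.2 − 0.113 + 0.154 = 0.241.
Amplification A = 1/(1 − 0.241) = 1.318.
ΔT = 3.25 × 1.318 = 4.3 °C.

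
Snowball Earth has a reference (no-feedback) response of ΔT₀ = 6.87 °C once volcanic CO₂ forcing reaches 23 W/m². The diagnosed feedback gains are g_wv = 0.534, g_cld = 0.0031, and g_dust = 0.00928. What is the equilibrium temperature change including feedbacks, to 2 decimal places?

Total gain g = 0.534 + 0.0031 + 0.00928 = 0.54638.
Amplification A = 1/(1 − 0.54638) = 2.204.
ΔT = 6.87 × 2.204 = 15.14 °C.

15.14 °C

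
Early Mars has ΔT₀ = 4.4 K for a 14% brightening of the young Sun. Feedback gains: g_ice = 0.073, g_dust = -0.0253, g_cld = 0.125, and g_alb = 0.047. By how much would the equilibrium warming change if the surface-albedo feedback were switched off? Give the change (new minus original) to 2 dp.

Original: g = 0.2197, ΔT = 4.4/(1−0.2197) = 5.6389 K.
Without surface-albedo: g' = 0.1727, ΔT' = 4.4/(1−0.1727) = 5.3185 K.
Change = 5.3185 − 5.6389 = -0.32 K.

-0.32 K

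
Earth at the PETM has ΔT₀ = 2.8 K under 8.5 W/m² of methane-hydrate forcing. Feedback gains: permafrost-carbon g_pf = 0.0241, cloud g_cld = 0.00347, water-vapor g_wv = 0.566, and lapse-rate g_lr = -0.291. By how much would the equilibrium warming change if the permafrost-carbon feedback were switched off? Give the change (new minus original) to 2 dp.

-0.13 K

Original: g = 0.30257, ΔT = 2.8/(1−0.30257) = 4.0147 K.
Without permafrost-carbon: g' = 0.27847, ΔT' = 2.8/(1−0.27847) = 3.8806 K.
Change = 3.8806 − 4.0147 = -0.13 K.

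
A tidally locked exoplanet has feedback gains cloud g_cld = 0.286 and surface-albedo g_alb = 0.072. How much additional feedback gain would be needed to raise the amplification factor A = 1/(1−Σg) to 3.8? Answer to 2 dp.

Current total gain = 0.358.
Target gain for A = 3.8: g* = 1 − 1/3.8 = 0.7368.
Additional gain needed = 0.7368 − 0.358 = 0.38.

0.38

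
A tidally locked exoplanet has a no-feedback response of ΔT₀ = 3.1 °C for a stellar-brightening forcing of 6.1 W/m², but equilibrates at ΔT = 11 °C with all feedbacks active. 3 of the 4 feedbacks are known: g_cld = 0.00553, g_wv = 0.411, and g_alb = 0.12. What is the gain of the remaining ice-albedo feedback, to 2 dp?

Amplification A = ΔT/ΔT₀ = 11/3.1 = 3.548.
Total gain g = 1 − 1/A = 1 − 1/3.548 = 0.7182.
Known gains sum to 0.00553 + 0.411 + 0.12 = 0.53653.
g_ice = 0.7182 − 0.53653 = 0.18.

0.18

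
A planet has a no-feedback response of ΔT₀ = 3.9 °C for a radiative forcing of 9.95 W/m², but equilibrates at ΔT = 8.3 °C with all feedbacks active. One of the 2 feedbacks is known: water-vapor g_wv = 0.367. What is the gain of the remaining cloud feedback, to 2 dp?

Amplification A = ΔT/ΔT₀ = 8.3/3.9 = 2.128.
Total gain g = 1 − 1/A = 1 − 1/2.128 = 0.5301.
The known gain is 0.367.
g_cld = 0.5301 − 0.367 = 0.16.

0.16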